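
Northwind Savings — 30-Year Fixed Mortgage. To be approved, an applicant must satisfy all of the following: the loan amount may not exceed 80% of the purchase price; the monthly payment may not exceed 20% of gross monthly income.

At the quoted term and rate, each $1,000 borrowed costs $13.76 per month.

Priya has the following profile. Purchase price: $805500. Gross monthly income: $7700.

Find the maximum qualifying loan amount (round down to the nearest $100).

$111,900

Payment cap: 20% × $7,700 = $1,540/month.
At $13.76 per $1,000, that supports 1,540/13.76 × 1,000 ≈ $111,918 → $111,900.
LTV cap: 80% × $805,500 = $644,400 → $644,400.
Binding constraint: payment-to-income.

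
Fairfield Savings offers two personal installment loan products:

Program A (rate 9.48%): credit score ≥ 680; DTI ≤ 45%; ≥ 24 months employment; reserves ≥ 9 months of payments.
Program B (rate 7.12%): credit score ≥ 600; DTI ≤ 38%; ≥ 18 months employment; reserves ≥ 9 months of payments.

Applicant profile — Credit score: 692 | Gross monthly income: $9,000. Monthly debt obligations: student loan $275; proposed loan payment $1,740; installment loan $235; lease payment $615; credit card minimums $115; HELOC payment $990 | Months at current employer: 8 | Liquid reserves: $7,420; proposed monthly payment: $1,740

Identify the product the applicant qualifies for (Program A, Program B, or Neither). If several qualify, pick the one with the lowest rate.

Neither

Total debts = (275 + 1,740 + 235 + 615 + 115 + 990) = 3,970; DTI = 3,970/9,000 = 44.1%.
Reserves = 7,420/1,740 = 4.3 months.
Program A: score 692 ≥ 680; DTI 44.1% ≤ 45%; employment 8 < 24 mo; reserves 4.3 < 9 mo → does not qualify.
Program B: score 692 ≥ 600; DTI 44.1% > 38%; employment 8 < 18 mo; reserves 4.3 < 9 mo → does not qualify.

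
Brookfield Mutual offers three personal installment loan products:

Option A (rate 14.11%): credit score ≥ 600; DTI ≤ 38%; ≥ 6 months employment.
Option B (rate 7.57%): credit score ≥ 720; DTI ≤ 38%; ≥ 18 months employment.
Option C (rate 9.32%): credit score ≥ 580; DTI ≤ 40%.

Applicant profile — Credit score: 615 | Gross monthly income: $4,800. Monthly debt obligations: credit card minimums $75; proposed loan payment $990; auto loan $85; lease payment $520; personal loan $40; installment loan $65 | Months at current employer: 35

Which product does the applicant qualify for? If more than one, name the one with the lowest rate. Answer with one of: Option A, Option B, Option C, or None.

Total debts = (75 + 990 + 85 + 520 + 40 + 65) = 1,775; DTI = 1,775/4,800 = 37%.
Option A: score 615 ≥ 600; DTI 37% ≤ 38%; employment 35 ≥ 6 mo → qualifies.
Option B: score 615 < 720; DTI 37% ≤ 38%; employment 35 ≥ 18 mo → does not qualify.
Option C: score 615 ≥ 580; DTI 37% ≤ 40% → qualifies.
Qualifying: Option A, Option C. Lowest rate is 9.32% → Option C.

Option C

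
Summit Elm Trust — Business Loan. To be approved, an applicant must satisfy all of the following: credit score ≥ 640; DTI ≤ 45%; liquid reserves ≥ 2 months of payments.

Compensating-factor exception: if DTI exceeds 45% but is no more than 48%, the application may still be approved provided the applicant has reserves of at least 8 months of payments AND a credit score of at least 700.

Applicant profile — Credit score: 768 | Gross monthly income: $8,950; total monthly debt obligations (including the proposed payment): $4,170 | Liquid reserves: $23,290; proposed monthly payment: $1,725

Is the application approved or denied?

Credit score 768 ≥ 640 (meets base)
DTI = 4,170/8,950 = 46.6% > 45% — standard DTI limit exceeded.
Liquid reserves cover 23,290/1,725 = 13.5 months — ≥ 2 required
46.6% falls in the override range (45%–48%), so the compensating-factor test applies.
Override check — reserves: 13.5 mo (ok); score: 768 (ok).
Both compensating conditions met → exception applies.

Approved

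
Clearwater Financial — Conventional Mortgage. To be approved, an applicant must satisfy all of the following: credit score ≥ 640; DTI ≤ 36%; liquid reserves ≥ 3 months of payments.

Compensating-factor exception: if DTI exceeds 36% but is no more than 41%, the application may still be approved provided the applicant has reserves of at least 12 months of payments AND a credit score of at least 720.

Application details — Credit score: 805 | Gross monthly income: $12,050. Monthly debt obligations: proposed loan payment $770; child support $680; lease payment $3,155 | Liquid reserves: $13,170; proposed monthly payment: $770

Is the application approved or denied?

Approved

Credit score 805 ≥ 640 (meets base)
Total debts = (770 + 680 + 3,155) = 4,605. DTI = 4,605/12,050 = 38.2% > 36% — standard DTI limit exceeded.
Liquid reserves cover 13,170/770 = 17.1 months — ≥ 3 required
38.2% falls in the override range (36%–41%), so the compensating-factor test applies.
Reserves 17.1 ≥ 12 months; credit score 805 ≥ 720.
Both compensating conditions met → exception applies.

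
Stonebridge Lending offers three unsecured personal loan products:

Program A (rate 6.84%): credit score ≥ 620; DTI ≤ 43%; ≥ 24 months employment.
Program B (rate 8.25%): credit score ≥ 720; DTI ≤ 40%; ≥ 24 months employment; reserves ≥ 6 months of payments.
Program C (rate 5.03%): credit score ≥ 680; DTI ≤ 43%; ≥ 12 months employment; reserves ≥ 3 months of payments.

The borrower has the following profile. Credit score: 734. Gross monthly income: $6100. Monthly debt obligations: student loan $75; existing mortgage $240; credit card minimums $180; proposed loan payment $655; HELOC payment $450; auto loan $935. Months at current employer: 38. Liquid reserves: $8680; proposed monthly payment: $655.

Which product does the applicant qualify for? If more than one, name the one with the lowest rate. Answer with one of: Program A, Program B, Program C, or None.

Program C

Total debts = (75 + 240 + 180 + 655 + 450 + 935) = 2,535; DTI = 2,535/6,100 = 41.6%.
Reserves = 8,680/655 = 13.3 months.
Program A: score 734 ≥ 620; DTI 41.6% ≤ 43%; employment 38 ≥ 24 mo → qualifies.
Program B: score 734 ≥ 720; DTI 41.6% > 40%; employment 38 ≥ 24 mo; reserves 13.3 ≥ 6 mo → does not qualify.
Program C: score 734 ≥ 680; DTI 41.6% ≤ 43%; employment 38 ≥ 12 mo; reserves 13.3 ≥ 3 mo → qualifies.
Qualifying: Program A, Program C. Lowest rate is 5.03% → Program C.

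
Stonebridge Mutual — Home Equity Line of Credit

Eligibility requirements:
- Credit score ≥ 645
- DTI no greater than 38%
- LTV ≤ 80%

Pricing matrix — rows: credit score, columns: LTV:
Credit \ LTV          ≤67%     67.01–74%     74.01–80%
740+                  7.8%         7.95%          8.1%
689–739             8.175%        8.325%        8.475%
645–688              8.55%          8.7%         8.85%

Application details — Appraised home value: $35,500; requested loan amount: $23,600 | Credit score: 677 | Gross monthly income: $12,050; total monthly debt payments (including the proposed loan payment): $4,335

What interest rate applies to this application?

Credit score 677 ≥ 645; Debt-to-income = 4,335/12,050 = 36% — meets 38% limit
LTV = 23,600/35,500 = 66.5% ≤ 80%
Credit 677 → row 645–688; LTV 66.5% → column ≤67%. Grid cell → 8.55%.

8.55%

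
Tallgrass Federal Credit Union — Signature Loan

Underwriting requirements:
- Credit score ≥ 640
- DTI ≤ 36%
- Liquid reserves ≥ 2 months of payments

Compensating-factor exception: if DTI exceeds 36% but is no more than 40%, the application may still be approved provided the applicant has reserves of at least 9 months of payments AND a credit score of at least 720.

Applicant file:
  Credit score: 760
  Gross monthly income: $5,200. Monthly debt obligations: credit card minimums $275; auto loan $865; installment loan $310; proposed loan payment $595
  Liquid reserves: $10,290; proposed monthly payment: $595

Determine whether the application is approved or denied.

Approved

Credit score 760 ≥ 640 (meets base)
Total debts = (275 + 865 + 310 + 595) = 2,045. DTI: 2,045 ÷ 5,200 = 39.3%, over the 36% base limit.
Liquid reserves cover 10,290/595 = 17.3 months — ≥ 2 required
39.3% falls in the override range (36%–40%), so the compensating-factor test applies.
Override check — reserves: 17.3 mo (ok); score: 760 (ok).
Both override conditions satisfied; DTI exception granted.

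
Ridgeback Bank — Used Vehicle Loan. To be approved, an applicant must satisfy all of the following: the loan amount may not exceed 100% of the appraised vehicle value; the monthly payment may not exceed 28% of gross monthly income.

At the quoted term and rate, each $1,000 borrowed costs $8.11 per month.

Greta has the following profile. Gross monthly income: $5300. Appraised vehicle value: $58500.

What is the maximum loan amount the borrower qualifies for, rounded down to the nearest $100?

$58,500

Payment cap: 28% × $5,300 = $1,484/month.
At $8.11 per $1,000, that supports 1,484/8.11 × 1,000 ≈ $182,983 → $182,900.
LTV cap: 100% × $58,500 = $58,500 → $58,500.
Binding constraint: loan-to-value.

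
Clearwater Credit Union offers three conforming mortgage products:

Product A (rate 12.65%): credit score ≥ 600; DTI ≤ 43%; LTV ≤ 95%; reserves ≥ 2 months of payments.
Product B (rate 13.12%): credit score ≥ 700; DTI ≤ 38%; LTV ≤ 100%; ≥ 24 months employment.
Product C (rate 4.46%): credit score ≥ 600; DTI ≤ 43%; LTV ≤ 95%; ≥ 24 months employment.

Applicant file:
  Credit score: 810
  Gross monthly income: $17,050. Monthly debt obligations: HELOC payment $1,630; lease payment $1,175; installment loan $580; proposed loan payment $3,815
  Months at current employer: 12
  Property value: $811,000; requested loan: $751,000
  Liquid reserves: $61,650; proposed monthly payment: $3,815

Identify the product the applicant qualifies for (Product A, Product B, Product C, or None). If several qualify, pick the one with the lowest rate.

Product A

Total debts = (1,630 + 1,175 + 580 + 3,815) = 7,200; DTI = 7,200/17,050 = 42.2%.
LTV = 751,000/811,000 = 92.6%.
Reserves = 61,650/3,815 = 16.2 months.
Product A: score 810 ≥ 600; DTI 42.2% ≤ 43%; LTV 92.6% ≤ 95%; reserves 16.2 ≥ 2 mo → qualifies.
Product B: score 810 ≥ 700; DTI 42.2% > 38%; LTV 92.6% ≤ 100%; employment 12 < 24 mo → does not qualify.
Product C: score 810 ≥ 600; DTI 42.2% ≤ 43%; LTV 92.6% ≤ 95%; employment 12 < 24 mo → does not qualify.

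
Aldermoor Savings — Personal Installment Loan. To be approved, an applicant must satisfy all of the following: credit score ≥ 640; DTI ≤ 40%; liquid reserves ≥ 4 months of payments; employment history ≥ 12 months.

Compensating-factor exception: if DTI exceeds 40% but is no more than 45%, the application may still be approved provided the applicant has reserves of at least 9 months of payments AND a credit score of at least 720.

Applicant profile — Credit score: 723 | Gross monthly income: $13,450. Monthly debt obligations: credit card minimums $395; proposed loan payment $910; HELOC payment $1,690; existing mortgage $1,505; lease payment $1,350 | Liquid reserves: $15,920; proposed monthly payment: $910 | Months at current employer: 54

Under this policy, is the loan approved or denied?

Credit score 723 ≥ 640 (meets base)
Total debts = (395 + 910 + 1,690 + 1,505 + 1,350) = 5,850. DTI = 5,850/13,450 = 43.5% > 40% — standard DTI limit exceeded.
Reserves: 15,920 ÷ 910 = 17.5 months (meets 4-month minimum)
Employment 54 ≥ 12 months
DTI 43.5% is within the 40%–45% exception band; checking compensating factors.
Override check — reserves: 17.5 mo (ok); score: 723 (ok).
Both override conditions satisfied; DTI exception granted.

Approved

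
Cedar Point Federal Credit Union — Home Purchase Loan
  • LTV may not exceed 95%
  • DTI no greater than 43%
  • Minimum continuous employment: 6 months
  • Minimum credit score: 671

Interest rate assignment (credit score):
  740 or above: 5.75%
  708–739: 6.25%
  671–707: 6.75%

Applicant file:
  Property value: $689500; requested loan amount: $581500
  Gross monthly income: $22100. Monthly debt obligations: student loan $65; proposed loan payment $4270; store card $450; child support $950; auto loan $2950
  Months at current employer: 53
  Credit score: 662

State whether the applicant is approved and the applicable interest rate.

Denied

Credit score 662 < 671 (below minimum)
Employment 53 ≥ 6 months
Total monthly debts = (65 + 4,270 + 450 + 950 + 2,950) = 8,685. DTI: 8,685 ÷ 22,100 = 39.3%, within the 43% cap
LTV = 581,500/689,500 = 84.3% ≤ 95%
Not all requirements met → denied.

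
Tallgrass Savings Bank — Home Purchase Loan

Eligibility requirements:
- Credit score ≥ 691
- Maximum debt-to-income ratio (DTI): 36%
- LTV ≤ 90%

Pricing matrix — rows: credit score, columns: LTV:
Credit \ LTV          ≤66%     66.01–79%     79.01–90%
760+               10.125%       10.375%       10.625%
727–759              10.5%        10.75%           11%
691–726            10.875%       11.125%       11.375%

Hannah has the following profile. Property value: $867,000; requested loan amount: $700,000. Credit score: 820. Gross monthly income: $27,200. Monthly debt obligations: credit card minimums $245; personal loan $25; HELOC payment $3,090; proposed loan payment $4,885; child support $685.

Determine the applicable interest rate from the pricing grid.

Credit score 820 ≥ 691; Total monthly debts = (245 + 25 + 3,090 + 4,885 + 685) = 8,930. DTI = 8,930/27,200 = 32.8% ≤ 36%
LTV: 700,000 ÷ 867,000 = 80.7%, within 90% cap
Score 820 is in the 760+ band; LTV 80.7% is in the 79.01–90% band → 10.625%.

10.625%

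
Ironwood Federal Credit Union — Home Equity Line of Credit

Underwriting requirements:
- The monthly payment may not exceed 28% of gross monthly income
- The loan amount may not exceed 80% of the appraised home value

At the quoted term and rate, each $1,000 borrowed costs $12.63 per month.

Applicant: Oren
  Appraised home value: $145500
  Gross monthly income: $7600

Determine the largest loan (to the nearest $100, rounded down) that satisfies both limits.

Payment cap: 28% × $7,600 = $2,128/month.
At $12.63 per $1,000, that supports 2,128/12.63 × 1,000 ≈ $168,487 → $168,400.
LTV cap: 80% × $145,500 = $116,400 → $116,400.
Binding constraint: loan-to-value.

$116,400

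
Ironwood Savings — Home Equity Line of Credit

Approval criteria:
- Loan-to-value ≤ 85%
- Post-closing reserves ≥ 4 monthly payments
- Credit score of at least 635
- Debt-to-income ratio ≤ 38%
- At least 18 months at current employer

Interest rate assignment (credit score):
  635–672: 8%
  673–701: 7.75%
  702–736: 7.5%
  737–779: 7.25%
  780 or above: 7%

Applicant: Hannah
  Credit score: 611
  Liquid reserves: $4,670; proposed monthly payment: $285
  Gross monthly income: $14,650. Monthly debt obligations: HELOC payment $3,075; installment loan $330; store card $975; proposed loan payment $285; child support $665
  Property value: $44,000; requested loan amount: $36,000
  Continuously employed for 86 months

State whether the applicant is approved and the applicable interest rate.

Credit score 611 < 635 (below minimum)
Employment 86 ≥ 18 months
Liquid reserves cover 4,670/285 = 16.4 months — ≥ 4 required
Loan-to-value = 36,000/44,000 = 81.8% — pass (85% max)
Total monthly debts = (3,075 + 330 + 975 + 285 + 665) = 5,330. Debt-to-income = 5,330/14,650 = 36.4% — meets 38% limit
Not all requirements met → denied.

Denied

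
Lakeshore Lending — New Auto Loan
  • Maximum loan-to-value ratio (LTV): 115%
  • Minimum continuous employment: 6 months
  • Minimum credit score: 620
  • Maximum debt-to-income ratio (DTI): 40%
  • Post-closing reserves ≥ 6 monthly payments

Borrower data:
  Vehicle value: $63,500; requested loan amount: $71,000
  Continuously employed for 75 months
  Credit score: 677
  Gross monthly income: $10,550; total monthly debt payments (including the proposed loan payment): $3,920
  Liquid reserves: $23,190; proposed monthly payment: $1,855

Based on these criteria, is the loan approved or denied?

LTV: 71,000 ÷ 63,500 = 111.8%, within 115% cap
Employment 75 ≥ 6 months
Credit score 677 ≥ 620 (meets)
DTI: 3,920 ÷ 10,550 = 37.2%, within the 40% cap
Reserves: 23,190 ÷ 1,855 = 12.5 months (meets 6-month minimum)
All criteria satisfied.

Approved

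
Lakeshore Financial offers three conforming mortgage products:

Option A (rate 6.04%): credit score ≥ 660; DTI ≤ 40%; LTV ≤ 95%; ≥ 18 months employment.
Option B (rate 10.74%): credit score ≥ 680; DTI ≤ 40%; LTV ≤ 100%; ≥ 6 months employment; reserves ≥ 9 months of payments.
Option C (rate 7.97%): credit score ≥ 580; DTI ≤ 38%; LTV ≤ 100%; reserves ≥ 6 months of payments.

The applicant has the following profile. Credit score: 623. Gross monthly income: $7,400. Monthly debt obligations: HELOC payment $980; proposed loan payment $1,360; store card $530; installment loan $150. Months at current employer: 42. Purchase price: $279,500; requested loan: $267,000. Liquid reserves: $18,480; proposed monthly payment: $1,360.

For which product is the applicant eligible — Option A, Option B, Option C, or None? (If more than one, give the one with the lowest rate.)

Total debts = (980 + 1,360 + 530 + 150) = 3,020; DTI = 3,020/7,400 = 40.8%.
LTV = 267,000/279,500 = 95.5%.
Reserves = 18,480/1,360 = 13.6 months.
Option A: score 623 < 660; DTI 40.8% > 40%; LTV 95.5% > 95%; employment 42 ≥ 18 mo → does not qualify.
Option B: score 623 < 680; DTI 40.8% > 40%; LTV 95.5% ≤ 100%; employment 42 ≥ 6 mo; reserves 13.6 ≥ 9 mo → does not qualify.
Option C: score 623 ≥ 580; DTI 40.8% > 38%; LTV 95.5% ≤ 100%; reserves 13.6 ≥ 6 mo → does not qualify.

None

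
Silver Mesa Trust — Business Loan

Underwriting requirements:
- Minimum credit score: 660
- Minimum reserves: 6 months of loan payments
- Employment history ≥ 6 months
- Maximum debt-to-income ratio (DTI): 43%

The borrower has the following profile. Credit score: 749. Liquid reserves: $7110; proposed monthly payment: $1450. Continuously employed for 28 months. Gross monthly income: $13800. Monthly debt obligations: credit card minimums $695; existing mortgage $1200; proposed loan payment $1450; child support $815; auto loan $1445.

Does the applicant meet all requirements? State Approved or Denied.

Credit score 749 ≥ 660 (meets)
Reserves: 7,110 ÷ 1,450 = 4.9 months (below 6-month minimum)
Employment 28 ≥ 6 months
Total monthly debts = (695 + 1,200 + 1,450 + 815 + 1,445) = 5,605. Debt-to-income = 5,605/13,800 = 40.6% — meets 43% limit
Fails on reserves.

Denied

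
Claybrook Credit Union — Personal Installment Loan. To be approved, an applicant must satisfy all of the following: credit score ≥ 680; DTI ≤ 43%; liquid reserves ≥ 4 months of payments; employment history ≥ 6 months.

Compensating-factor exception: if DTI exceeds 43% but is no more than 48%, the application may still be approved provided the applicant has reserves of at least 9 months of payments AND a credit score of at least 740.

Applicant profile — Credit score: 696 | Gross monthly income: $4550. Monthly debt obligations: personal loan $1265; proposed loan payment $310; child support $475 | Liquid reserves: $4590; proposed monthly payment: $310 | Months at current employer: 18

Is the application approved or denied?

Denied

Credit score 696 ≥ 680 (meets base)
Total debts = (1,265 + 310 + 475) = 2,050. DTI = 2,050/4,550 = 45.1% > 43% — standard DTI limit exceeded.
Liquid reserves cover 4,590/310 = 14.8 months — ≥ 4 required
Employment 18 ≥ 6 months
DTI 45.1% is within the 43%–48% exception band; checking compensating factors.
Reserves 14.8 ≥ 9 months; credit score 696 < 740.
Override conditions not both satisfied; exception does not apply.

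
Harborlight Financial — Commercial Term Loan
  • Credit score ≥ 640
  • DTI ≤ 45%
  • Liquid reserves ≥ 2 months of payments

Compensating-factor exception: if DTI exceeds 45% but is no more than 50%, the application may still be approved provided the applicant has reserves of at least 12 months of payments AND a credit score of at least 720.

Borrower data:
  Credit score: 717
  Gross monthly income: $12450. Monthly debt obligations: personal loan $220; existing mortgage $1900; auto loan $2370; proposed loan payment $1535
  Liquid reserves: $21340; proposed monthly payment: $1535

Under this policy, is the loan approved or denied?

Credit score 717 ≥ 640 (meets base)
Total debts = (220 + 1,900 + 2,370 + 1,535) = 6,025. DTI = 6,025/12,450 = 48.4% > 45% — standard DTI limit exceeded.
Reserves: 21,340 ÷ 1,535 = 13.9 months (meets 2-month minimum)
DTI 48.4% is within the 45%–50% exception band; checking compensating factors.
Override check — reserves: 13.9 mo (ok); score: 717 (below 720).
Compensating-factor requirement not fully met.

Denied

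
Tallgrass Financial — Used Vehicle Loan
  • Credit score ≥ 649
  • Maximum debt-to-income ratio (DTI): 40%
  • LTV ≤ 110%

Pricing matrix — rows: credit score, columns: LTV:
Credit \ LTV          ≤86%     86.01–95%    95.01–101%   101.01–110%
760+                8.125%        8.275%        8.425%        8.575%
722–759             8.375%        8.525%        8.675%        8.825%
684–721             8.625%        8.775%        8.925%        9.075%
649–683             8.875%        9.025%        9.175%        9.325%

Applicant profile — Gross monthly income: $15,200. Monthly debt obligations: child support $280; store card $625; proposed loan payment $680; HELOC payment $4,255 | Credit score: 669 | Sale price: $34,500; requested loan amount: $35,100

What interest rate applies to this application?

Credit score 669 ≥ 649; Total monthly debts = (280 + 625 + 680 + 4,255) = 5,840. Debt-to-income = 5,840/15,200 = 38.4% — meets 40% limit
Loan-to-value = 35,100/34,500 = 101.7% — pass (110% max)
Row: 669 falls in 649–683. Column: 101.7% falls in 101.01–110%. Rate = 9.325%.

9.325%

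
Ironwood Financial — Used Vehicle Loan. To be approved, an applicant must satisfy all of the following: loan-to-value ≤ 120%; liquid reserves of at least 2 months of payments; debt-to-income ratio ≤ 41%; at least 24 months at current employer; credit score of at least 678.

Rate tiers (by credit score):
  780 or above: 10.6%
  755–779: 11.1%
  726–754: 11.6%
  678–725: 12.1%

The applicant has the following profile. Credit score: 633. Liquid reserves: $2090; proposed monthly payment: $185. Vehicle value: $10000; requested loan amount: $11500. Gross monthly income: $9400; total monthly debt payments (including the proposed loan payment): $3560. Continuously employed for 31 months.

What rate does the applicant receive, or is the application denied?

Denied

Credit score 633 < 678 (below minimum)
Employment 31 ≥ 24 months
LTV: 11,500 ÷ 10,000 = 115%, within 120% cap
DTI = 3,560/9,400 = 37.9% ≤ 41%
Reserves: 2,090 ÷ 185 = 11.3 months (meets 2-month minimum)
Not all requirements met → denied.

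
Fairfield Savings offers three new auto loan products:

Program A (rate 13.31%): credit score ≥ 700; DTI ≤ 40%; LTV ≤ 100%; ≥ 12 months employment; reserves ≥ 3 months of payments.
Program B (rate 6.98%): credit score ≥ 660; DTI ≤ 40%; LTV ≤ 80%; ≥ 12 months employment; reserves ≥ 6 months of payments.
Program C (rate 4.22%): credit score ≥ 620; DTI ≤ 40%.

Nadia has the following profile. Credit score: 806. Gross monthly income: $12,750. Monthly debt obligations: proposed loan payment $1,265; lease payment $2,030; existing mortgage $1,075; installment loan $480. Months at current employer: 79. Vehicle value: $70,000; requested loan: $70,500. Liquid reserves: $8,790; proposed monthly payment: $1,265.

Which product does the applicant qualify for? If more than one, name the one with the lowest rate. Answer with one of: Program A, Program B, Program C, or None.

Program C

Total debts = (1,265 + 2,030 + 1,075 + 480) = 4,850; DTI = 4,850/12,750 = 38%.
LTV = 70,500/70,000 = 100.7%.
Reserves = 8,790/1,265 = 6.9 months.
Program A: score 806 ≥ 700; DTI 38% ≤ 40%; LTV 100.7% > 100%; employment 79 ≥ 12 mo; reserves 6.9 ≥ 3 mo → does not qualify.
Program B: score 806 ≥ 660; DTI 38% ≤ 40%; LTV 100.7% > 80%; employment 79 ≥ 12 mo; reserves 6.9 ≥ 6 mo → does not qualify.
Program C: score 806 ≥ 620; DTI 38% ≤ 40% → qualifies.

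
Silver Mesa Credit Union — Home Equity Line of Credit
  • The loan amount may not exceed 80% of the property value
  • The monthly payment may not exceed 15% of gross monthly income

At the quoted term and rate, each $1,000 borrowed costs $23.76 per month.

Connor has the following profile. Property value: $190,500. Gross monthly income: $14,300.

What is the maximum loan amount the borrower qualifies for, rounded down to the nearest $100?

$90,200

Payment cap: 15% × $14,300 = $2,145/month.
At $23.76 per $1,000, that supports 2,145/23.76 × 1,000 ≈ $90,277 → $90,200.
LTV cap: 80% × $190,500 = $152,400 → $152,400.
Binding constraint: payment-to-income.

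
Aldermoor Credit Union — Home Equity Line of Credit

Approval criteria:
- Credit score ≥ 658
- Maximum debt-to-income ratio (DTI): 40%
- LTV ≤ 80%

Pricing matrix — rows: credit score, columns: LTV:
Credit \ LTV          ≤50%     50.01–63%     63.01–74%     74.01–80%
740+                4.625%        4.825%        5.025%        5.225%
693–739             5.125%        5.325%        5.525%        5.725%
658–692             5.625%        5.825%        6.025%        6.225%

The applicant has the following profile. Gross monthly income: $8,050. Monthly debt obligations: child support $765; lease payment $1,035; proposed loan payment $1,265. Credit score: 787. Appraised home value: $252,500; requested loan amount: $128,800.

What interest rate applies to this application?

4.825%

Credit score 787 ≥ 658; Total monthly debts = (765 + 1,035 + 1,265) = 3,065. DTI = 3,065/8,050 = 38.1% ≤ 40%
LTV = 128,800/252,500 = 51% ≤ 80%
Row: 787 falls in 740+. Column: 51% falls in 50.01–63%. Rate = 4.825%.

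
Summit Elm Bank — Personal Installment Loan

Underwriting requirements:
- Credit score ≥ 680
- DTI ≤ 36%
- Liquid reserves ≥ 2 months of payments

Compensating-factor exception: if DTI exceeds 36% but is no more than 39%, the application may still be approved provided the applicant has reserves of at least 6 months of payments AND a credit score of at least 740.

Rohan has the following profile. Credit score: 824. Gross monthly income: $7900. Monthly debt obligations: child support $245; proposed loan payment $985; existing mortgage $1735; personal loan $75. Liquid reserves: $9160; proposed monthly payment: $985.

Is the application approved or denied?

Approved

Credit score 824 ≥ 680 (meets base)
Total debts = (245 + 985 + 1,735 + 75) = 3,040. DTI: 3,040 ÷ 7,900 = 38.5%, over the 36% base limit.
Reserves: 9,160 ÷ 985 = 9.3 months (meets 2-month minimum)
DTI 38.5% is within the 36%–39% exception band; checking compensating factors.
Override check — reserves: 9.3 mo (ok); score: 824 (ok).
Both override conditions satisfied; DTI exception granted.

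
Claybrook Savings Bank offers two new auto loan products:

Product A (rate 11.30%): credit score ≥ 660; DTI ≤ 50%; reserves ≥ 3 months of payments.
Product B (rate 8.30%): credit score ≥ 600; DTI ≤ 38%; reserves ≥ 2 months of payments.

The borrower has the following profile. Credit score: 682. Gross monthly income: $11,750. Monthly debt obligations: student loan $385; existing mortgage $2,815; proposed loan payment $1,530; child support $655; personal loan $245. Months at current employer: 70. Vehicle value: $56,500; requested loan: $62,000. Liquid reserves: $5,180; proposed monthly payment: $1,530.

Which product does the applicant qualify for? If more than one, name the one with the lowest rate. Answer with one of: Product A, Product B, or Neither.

Product A

Total debts = (385 + 2,815 + 1,530 + 655 + 245) = 5,630; DTI = 5,630/11,750 = 47.9%.
LTV = 62,000/56,500 = 109.7%.
Reserves = 5,180/1,530 = 3.4 months.
Product A: score 682 ≥ 660; DTI 47.9% ≤ 50%; reserves 3.4 ≥ 3 mo → qualifies.
Product B: score 682 ≥ 600; DTI 47.9% > 38%; reserves 3.4 ≥ 2 mo → does not qualify.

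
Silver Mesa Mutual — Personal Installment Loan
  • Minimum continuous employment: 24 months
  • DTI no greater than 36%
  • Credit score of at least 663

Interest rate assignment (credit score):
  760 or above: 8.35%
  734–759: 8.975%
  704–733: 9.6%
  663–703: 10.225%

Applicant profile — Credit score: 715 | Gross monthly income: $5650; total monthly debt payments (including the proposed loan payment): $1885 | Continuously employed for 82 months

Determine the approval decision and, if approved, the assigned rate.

Approved at 9.6%

Credit score 715 ≥ 663 (meets minimum)
Employment 82 ≥ 24 months
DTI = 1,885/5,650 = 33.4% ≤ 36%
All requirements met. Score 715 falls in the 704–733 tier → 9.6%.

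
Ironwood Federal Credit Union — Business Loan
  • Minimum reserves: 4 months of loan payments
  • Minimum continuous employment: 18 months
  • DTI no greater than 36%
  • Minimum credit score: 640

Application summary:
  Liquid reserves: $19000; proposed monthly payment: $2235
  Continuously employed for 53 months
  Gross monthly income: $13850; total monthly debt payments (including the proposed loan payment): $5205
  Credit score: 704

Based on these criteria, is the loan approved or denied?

Liquid reserves cover 19,000/2,235 = 8.5 months — ≥ 4 required
Employment 53 ≥ 18 months
DTI = 5,205/13,850 = 37.6% > 36%
Credit score 704 ≥ 640 (meets)
Fails on DTI.

Denied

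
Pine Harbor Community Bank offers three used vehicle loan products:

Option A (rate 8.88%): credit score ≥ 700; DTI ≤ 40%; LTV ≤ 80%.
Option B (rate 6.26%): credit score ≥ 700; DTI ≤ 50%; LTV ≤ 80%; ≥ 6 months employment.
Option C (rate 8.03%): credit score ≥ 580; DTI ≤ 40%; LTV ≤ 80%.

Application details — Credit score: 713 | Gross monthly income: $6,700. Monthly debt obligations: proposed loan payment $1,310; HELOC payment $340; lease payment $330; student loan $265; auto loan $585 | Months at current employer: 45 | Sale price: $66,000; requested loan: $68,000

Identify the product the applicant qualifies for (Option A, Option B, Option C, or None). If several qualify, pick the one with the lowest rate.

None

Total debts = (1,310 + 340 + 330 + 265 + 585) = 2,830; DTI = 2,830/6,700 = 42.2%.
LTV = 68,000/66,000 = 103%.
Option A: score 713 ≥ 700; DTI 42.2% > 40%; LTV 103% > 80% → does not qualify.
Option B: score 713 ≥ 700; DTI 42.2% ≤ 50%; LTV 103% > 80%; employment 45 ≥ 6 mo → does not qualify.
Option C: score 713 ≥ 580; DTI 42.2% > 40%; LTV 103% > 80% → does not qualify.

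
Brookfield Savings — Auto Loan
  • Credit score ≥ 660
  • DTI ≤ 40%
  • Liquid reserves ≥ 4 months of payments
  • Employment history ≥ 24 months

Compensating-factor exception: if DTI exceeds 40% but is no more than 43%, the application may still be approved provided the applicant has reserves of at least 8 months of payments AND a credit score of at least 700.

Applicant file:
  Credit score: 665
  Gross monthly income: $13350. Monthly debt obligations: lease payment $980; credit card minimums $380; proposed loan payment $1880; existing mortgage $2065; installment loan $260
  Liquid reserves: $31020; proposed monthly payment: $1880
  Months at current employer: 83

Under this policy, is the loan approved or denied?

Denied

Credit score 665 ≥ 660 (meets base)
Total debts = (980 + 380 + 1,880 + 2,065 + 260) = 5,565. DTI = 5,565/13,350 = 41.7% > 40% — standard DTI limit exceeded.
Reserves = 31,020/1,880 = 16.5 months ≥ 4
Employment 83 ≥ 24 months
41.7% falls in the override range (40%–43%), so the compensating-factor test applies.
Reserves 16.5 ≥ 8 months; credit score 665 < 700.
Override conditions not both satisfied; exception does not apply.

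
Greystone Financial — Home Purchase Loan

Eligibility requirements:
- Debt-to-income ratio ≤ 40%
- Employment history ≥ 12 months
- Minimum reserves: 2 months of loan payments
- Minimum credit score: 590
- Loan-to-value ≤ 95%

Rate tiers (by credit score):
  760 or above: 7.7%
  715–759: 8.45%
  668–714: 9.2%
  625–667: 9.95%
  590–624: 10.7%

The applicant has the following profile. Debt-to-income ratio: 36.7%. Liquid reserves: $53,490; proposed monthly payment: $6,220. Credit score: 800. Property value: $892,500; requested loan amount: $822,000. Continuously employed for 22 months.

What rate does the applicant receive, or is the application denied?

Approved at 7.7%

Credit score 800 ≥ 590 (meets minimum)
LTV: 822,000 ÷ 892,500 = 92.1%, within 95% cap
Liquid reserves cover 53,490/6,220 = 8.6 months — ≥ 2 required
DTI 36.7% is within the 40% limit
Employment 22 ≥ 12 months
All requirements met. Score 800 falls in the 760 or above tier → 7.7%.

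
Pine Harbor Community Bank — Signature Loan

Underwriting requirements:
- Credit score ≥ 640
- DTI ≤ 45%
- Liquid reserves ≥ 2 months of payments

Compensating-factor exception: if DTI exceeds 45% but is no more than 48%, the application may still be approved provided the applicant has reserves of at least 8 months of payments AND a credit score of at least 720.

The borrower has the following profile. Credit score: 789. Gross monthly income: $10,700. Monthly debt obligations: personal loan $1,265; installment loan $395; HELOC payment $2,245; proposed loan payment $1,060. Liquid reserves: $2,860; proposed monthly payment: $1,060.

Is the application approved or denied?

Credit score 789 ≥ 640 (meets base)
Total debts = (1,265 + 395 + 2,245 + 1,060) = 4,965. DTI = 4,965/10,700 = 46.4% > 45% — standard DTI limit exceeded.
Liquid reserves cover 2,860/1,060 = 2.7 months — ≥ 2 required
46.4% falls in the override range (45%–48%), so the compensating-factor test applies.
Override check — reserves: 2.7 mo (short of 8); score: 789 (ok).
Override conditions not both satisfied; exception does not apply.

Denied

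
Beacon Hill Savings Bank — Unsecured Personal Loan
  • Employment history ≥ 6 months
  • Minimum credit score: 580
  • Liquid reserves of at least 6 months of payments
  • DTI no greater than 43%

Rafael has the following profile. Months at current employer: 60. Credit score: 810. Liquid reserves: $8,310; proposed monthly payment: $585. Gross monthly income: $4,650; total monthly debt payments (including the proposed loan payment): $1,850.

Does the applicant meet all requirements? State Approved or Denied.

Approved

Employment 60 ≥ 6 months
Credit score 810 ≥ 580 (meets)
Reserves: 8,310 ÷ 585 = 14.2 months (meets 6-month minimum)
DTI: 1,850 ÷ 4,650 = 39.8%, within the 43% cap
All criteria satisfied.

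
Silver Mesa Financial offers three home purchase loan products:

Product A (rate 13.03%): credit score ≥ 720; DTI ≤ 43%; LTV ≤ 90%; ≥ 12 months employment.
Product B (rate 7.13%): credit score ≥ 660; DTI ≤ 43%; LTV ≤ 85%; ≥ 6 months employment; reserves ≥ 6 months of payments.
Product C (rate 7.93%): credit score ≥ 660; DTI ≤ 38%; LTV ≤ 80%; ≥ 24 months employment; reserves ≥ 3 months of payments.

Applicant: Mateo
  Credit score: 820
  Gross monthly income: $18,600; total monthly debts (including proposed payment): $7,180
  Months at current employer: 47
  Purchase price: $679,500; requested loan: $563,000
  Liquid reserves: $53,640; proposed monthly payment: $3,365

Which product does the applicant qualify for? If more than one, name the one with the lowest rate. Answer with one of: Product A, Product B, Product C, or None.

DTI = 7,180/18,600 = 38.6%.
LTV = 563,000/679,500 = 82.9%.
Reserves = 53,640/3,365 = 15.9 months.
Product A: score 820 ≥ 720; DTI 38.6% ≤ 43%; LTV 82.9% ≤ 90%; employment 47 ≥ 12 mo → qualifies.
Product B: score 820 ≥ 660; DTI 38.6% ≤ 43%; LTV 82.9% ≤ 85%; employment 47 ≥ 6 mo; reserves 15.9 ≥ 6 mo → qualifies.
Product C: score 820 ≥ 660; DTI 38.6% > 38%; LTV 82.9% > 80%; employment 47 ≥ 24 mo; reserves 15.9 ≥ 3 mo → does not qualify.
Qualifying: Product A, Product B. Lowest rate is 7.13% → Product B.

Product B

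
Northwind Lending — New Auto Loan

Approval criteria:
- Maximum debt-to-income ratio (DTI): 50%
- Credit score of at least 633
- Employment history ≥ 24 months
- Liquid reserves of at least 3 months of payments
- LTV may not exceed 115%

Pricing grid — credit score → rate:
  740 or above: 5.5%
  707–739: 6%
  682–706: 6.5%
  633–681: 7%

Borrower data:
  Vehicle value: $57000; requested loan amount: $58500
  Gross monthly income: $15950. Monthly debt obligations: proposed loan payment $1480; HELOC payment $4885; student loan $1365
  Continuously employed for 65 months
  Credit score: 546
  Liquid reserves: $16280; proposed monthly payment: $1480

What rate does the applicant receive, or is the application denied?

Credit score 546 < 633 (below minimum)
Employment 65 ≥ 24 months
Reserves: 16,280 ÷ 1,480 = 11.0 months (meets 3-month minimum)
Total monthly debts = (1,480 + 4,885 + 1,365) = 7,730. DTI = 7,730/15,950 = 48.5% ≤ 50%
Loan-to-value = 58,500/57,000 = 102.6% — pass (115% max)
Not all requirements met → denied.

Denied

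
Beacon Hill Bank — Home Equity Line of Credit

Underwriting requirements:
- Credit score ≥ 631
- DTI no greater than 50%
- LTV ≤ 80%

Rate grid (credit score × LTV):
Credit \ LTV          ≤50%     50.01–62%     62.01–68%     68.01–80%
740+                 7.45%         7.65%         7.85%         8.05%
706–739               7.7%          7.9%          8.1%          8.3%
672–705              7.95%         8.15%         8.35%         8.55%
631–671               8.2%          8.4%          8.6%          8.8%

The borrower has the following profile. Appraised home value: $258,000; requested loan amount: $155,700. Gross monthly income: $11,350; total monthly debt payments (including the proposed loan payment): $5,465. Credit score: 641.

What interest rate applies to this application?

Credit score 641 ≥ 631; Debt-to-income = 5,465/11,350 = 48.1% — meets 50% limit
LTV: 155,700 ÷ 258,000 = 60.3%, within 80% cap
Credit 641 → row 631–671; LTV 60.3% → column 50.01–62%. Grid cell → 8.4%.

8.4%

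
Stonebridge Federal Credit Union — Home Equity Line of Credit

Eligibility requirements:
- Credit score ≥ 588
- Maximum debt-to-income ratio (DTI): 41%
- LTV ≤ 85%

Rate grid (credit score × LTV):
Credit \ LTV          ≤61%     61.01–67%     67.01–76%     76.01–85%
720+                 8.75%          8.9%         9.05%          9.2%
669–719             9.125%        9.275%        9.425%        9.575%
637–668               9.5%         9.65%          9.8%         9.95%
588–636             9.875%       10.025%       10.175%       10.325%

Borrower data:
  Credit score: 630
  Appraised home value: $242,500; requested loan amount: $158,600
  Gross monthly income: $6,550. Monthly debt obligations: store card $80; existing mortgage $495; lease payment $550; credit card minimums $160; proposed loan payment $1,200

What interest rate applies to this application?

10.025%

Credit score 630 ≥ 588; Total monthly debts = (80 + 495 + 550 + 160 + 1,200) = 2,485. DTI: 2,485 ÷ 6,550 = 37.9%, within the 41% cap
Loan-to-value = 158,600/242,500 = 65.4% — pass (85% max)
Row: 630 falls in 588–636. Column: 65.4% falls in 61.01–67%. Rate = 10.025%.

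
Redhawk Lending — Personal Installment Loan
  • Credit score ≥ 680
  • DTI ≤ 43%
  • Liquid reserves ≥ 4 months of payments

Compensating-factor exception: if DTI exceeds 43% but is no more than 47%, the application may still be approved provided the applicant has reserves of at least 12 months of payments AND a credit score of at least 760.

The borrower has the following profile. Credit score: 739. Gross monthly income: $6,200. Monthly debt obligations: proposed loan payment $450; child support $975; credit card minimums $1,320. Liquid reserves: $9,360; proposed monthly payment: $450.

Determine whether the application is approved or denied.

Denied

Credit score 739 ≥ 680 (meets base)
Total debts = (450 + 975 + 1,320) = 2,745. DTI = 2,745/6,200 = 44.3% > 43% — standard DTI limit exceeded.
Liquid reserves cover 9,360/450 = 20.8 months — ≥ 4 required
DTI 44.3% is within the 43%–47% exception band; checking compensating factors.
Reserves 20.8 ≥ 12 months; credit score 739 < 760.
Compensating-factor requirement not fully met.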